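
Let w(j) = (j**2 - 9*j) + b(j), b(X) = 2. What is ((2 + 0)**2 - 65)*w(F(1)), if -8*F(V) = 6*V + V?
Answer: -41541/64 ≈ -649.08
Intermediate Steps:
F(V) = -7*V/8 (F(V) = -(6*V + V)/8 = -7*V/8)
w(j) = 2 + j**2 - 9*j (w(j) = (j**2 - 9*j) + 2 = 2 + j**2 - 9*j)
((2 + 0)**2 - 65)*w(F(1)) = ((2 + 0)**2 - 65)*(2 + (-7/8*1)**2 - (-63)/8) = (2**2 - 65)*(2 + (-7/8)**2 - 9*(-7/8)) = (4 - 65)*(2 + 49/64 + 63/8) = -61*681/64 = -41541/64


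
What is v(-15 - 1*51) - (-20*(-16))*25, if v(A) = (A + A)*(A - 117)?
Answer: 16156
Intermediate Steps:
v(A) = 2*A*(-117 + A) (v(A) = (2*A)*(-117 + A) = 2*A*(-117 + A))
v(-15 - 1*51) - (-20*(-16))*25 = 2*(-15 - 1*51)*(-117 + (-15 - 1*51)) - (-20*(-16))*25 = 2*(-15 - 51)*(-117 + (-15 - 51)) - 320*25 = 2*(-66)*(-117 - 66) - 1*8000 = 2*(-66)*(-183) - 8000 = 24156 - 8000 = 16156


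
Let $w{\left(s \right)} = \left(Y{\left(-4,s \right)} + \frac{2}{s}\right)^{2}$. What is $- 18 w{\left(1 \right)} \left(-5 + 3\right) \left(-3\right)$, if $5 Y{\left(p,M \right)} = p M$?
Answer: $- \frac{3888}{25} \approx -155.52$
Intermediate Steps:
$Y{\left(p,M \right)} = \frac{M p}{5}$ ($Y{\left(p,M \right)} = \frac{p M}{5} = \frac{M p}{5}$)
$w{\left(s \right)} = \left(\frac{2}{s} - \frac{4 s}{5}\right)^{2}$ ($w{\left(s \right)} = \left(\frac{1}{5} s \left(-4\right) + \frac{2}{s}\right)^{2} = \left(- \frac{4 s}{5} + \frac{2}{s}\right)^{2} = \left(\frac{2}{s} - \frac{4 s}{5}\right)^{2}$)
$- 18 w{\left(1 \right)} \left(-5 + 3\right) \left(-3\right) = - 18 \frac{4 \left(5 - 2 \cdot 1^{2}\right)^{2}}{25 \cdot 1} \left(-5 + 3\right) \left(-3\right) = - 18 \cdot \frac{4}{25} \cdot 1 \left(5 - 2\right)^{2} \left(\left(-2\right) \left(-3\right)\right) = - 18 \cdot \frac{4}{25} \cdot 1 \left(5 - 2\right)^{2} \cdot 6 = - 18 \cdot \frac{4}{25} \cdot 1 \cdot 3^{2} \cdot 6 = - 18 \cdot \frac{4}{25} \cdot 1 \cdot 9 \cdot 6 = \left(-18\right) \frac{36}{25} \cdot 6 = \left(- \frac{648}{25}\right) 6 = - \frac{3888}{25}$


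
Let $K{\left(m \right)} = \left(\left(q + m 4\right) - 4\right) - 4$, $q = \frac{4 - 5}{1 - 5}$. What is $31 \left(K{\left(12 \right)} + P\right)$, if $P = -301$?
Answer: $- \frac{32333}{4} \approx -8083.3$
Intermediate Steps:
$q = \frac{1}{4}$ ($q = - \frac{1}{-4} = \left(-1\right) \left(- \frac{1}{4}\right) = \frac{1}{4} \approx 0.25$)
$K{\left(m \right)} = - \frac{31}{4} + 4 m$ ($K{\left(m \right)} = \left(\left(\frac{1}{4} + m 4\right) - 4\right) - 4 = \left(\left(\frac{1}{4} + 4 m\right) - 4\right) - 4 = \left(- \frac{15}{4} + 4 m\right) - 4 = - \frac{31}{4} + 4 m$)
$31 \left(K{\left(12 \right)} + P\right) = 31 \left(\left(- \frac{31}{4} + 4 \cdot 12\right) - 301\right) = 31 \left(\left(- \frac{31}{4} + 48\right) - 301\right) = 31 \left(\frac{161}{4} - 301\right) = 31 \left(- \frac{1043}{4}\right) = - \frac{32333}{4}$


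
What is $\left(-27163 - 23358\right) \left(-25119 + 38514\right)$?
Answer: $-676728795$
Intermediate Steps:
$\left(-27163 - 23358\right) \left(-25119 + 38514\right) = \left(-27163 - 23358\right) 13395 = \left(-50521\right) 13395 = -676728795$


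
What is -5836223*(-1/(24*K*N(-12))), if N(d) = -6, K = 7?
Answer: -5836223/1008 ≈ -5789.9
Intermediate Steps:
-5836223*(-1/(24*K*N(-12))) = -5836223/((7*(-6))*(-24)) = -5836223/((-42*(-24))) = -5836223/1008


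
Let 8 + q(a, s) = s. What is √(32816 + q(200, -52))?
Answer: 2*√8189 ≈ 180.99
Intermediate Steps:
q(a, s) = -8 + s
√(32816 + q(200, -52)) = √(32816 + (-8 - 52)) = √(32816 - 60) = √32756 = 2*√8189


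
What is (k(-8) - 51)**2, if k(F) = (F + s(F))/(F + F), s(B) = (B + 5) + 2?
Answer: 651249/256 ≈ 2543.9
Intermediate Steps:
s(B) = 7 + B (s(B) = (5 + B) + 2 = 7 + B)
k(F) = (7 + 2*F)/(2*F) (k(F) = (F + (7 + F))/(F + F) = (7 + 2*F)/((2*F)) = (7 + 2*F)*(1/(2*F)) = (7 + 2*F)/(2*F))
(k(-8) - 51)**2 = ((7/2 - 8)/(-8) - 51)**2 = (-1/8*(-9/2) - 51)**2 = (9/16 - 51)**2 = (-807/16)**2 = 651249/256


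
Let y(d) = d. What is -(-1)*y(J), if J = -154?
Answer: -154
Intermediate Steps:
-(-1)*y(J) = -(-1)*(-154) = -1*154 = -154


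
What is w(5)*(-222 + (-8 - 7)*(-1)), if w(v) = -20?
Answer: 4140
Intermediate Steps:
w(5)*(-222 + (-8 - 7)*(-1)) = -20*(-222 + (-8 - 7)*(-1)) = -20*(-222 - 15*(-1)) = -20*(-222 + 15) = -20*(-207) = 4140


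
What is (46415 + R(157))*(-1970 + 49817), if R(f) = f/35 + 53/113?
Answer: 8784274797087/3955 ≈ 2.2211e+9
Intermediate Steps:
R(f) = 53/113 + f/35 (R(f) = f*(1/35) + 53*(1/113) = f/35 + 53/113 = 53/113 + f/35)
(46415 + R(157))*(-1970 + 49817) = (46415 + (53/113 + (1/35)*157))*(-1970 + 49817) = (46415 + (53/113 + 157/35))*47847 = (46415 + 19596/3955)*47847 = (183590921/3955)*47847 = 8784274797087/3955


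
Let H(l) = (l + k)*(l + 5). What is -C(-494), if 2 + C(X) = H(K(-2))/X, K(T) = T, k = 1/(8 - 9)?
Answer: 979/494 ≈ 1.9818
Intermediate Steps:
k = -1 (k = 1/(-1) = -1)
H(l) = (-1 + l)*(5 + l) (H(l) = (l - 1)*(l + 5) = (-1 + l)*(5 + l))
C(X) = -2 - 9/X (C(X) = -2 + (-5 + (-2)² + 4*(-2))/X = -2 + (-5 + 4 - 8)/X = -2 - 9/X)
-C(-494) = -(-2 - 9/(-494)) = -(-2 - 9*(-1/494)) = -(-2 + 9/494) = -1*(-979/494) = 979/494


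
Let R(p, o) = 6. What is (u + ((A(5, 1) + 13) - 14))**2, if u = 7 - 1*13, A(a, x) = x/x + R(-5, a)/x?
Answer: 0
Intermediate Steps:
A(a, x) = 1 + 6/x (A(a, x) = x/x + 6/x = 1 + 6/x)
u = -6 (u = 7 - 13 = -6)
(u + ((A(5, 1) + 13) - 14))**2 = (-6 + (((6 + 1)/1 + 13) - 14))**2 = (-6 + ((1*7 + 13) - 14))**2 = (-6 + ((7 + 13) - 14))**2 = (-6 + (20 - 14))**2 = (-6 + 6)**2 = 0**2 = 0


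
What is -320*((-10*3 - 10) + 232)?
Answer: -61440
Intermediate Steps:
-320*((-10*3 - 10) + 232) = -320*((-2*15 - 10) + 232) = -320*((-30 - 10) + 232) = -320*(-40 + 232) = -320*192 = -61440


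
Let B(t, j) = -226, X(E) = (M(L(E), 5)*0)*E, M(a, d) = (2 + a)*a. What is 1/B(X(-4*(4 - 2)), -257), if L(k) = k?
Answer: -1/226 ≈ -0.0044248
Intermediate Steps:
M(a, d) = a*(2 + a)
X(E) = 0 (X(E) = ((E*(2 + E))*0)*E = 0*E = 0)
1/B(X(-4*(4 - 2)), -257) = 1/(-226) = -1/226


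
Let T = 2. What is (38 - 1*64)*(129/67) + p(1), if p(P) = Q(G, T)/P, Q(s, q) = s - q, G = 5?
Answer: -3153/67 ≈ -47.060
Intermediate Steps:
p(P) = 3/P (p(P) = (5 - 1*2)/P = (5 - 2)/P = 3/P)
(38 - 1*64)*(129/67) + p(1) = (38 - 1*64)*(129/67) + 3/1 = (38 - 64)*(129*(1/67)) + 3*1 = -26*129/67 + 3 = -3354/67 + 3 = -3153/67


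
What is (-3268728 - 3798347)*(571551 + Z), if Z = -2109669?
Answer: 10869995264850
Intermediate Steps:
(-3268728 - 3798347)*(571551 + Z) = (-3268728 - 3798347)*(571551 - 2109669) = -7067075*(-1538118) = 10869995264850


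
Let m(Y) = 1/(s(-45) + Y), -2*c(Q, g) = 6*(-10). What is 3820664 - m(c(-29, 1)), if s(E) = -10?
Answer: 76413279/20 ≈ 3.8207e+6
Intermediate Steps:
c(Q, g) = 30 (c(Q, g) = -3*(-10) = -½*(-60) = 30)
m(Y) = 1/(-10 + Y)
3820664 - m(c(-29, 1)) = 3820664 - 1/(-10 + 30) = 3820664 - 1/20 = 76413279/20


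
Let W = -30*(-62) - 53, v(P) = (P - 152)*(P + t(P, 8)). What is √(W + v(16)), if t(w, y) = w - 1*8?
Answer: I*√1457 ≈ 38.171*I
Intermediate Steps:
t(w, y) = -8 + w (t(w, y) = w - 8 = -8 + w)
v(P) = (-152 + P)*(-8 + 2*P) (v(P) = (P - 152)*(P + (-8 + P)) = (-152 + P)*(-8 + 2*P))
W = 1807 (W = 1860 - 53 = 1807)
√(W + v(16)) = √(1807 + (1216 - 312*16 + 2*16²)) = √(1807 + (1216 - 4992 + 2*256)) = √(1807 + (1216 - 4992 + 512)) = √(1807 - 3264) = √(-1457) = I*√1457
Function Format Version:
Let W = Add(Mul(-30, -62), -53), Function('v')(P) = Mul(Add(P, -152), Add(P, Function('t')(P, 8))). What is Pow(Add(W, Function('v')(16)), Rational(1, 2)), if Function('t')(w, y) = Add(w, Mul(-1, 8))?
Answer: Mul(I, Pow(1457, Rational(1, 2))) ≈ Mul(38.171, I)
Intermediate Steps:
Function('t')(w, y) = Add(-8, w) (Function('t')(w, y) = Add(w, -8) = Add(-8, w))
Function('v')(P) = Mul(Add(-152, P), Add(-8, Mul(2, P))) (Function('v')(P) = Mul(Add(P, -152), Add(P, Add(-8, P))) = Mul(Add(-152, P), Add(-8, Mul(2, P))))
W = 1807 (W = Add(1860, -53) = 1807)
Pow(Add(W, Function('v')(16)), Rational(1, 2)) = Pow(Add(1807, Add(1216, Mul(-312, 16), Mul(2, Pow(16, 2)))), Rational(1, 2)) = Pow(Add(1807, Add(1216, -4992, Mul(2, 256))), Rational(1, 2)) = Pow(Add(1807, Add(1216, -4992, 512)), Rational(1, 2)) = Pow(Add(1807, -3264), Rational(1, 2)) = Pow(-1457, Rational(1, 2)) = Mul(I, Pow(1457, Rational(1, 2)))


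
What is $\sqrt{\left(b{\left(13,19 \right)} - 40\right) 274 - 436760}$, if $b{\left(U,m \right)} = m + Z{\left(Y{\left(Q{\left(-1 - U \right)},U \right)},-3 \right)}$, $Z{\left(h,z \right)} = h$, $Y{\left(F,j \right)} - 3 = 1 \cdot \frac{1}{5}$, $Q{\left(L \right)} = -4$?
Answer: $\frac{3 i \sqrt{1226770}}{5} \approx 664.56 i$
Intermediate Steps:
$Y{\left(F,j \right)} = \frac{16}{5}$ ($Y{\left(F,j \right)} = 3 + 1 \cdot \frac{1}{5} = 3 + \frac{1}{5} = \frac{16}{5}$)
$b{\left(U,m \right)} = \frac{16}{5} + m$ ($b{\left(U,m \right)} = m + \frac{16}{5} = \frac{16}{5} + m$)
$\sqrt{\left(b{\left(13,19 \right)} - 40\right) 274 - 436760} = \sqrt{\left(\left(\frac{16}{5} + 19\right) - 40\right) 274 - 436760} = \sqrt{\left(\frac{111}{5} - 40\right) 274 - 436760} = \sqrt{\left(- \frac{89}{5}\right) 274 - 436760} = \sqrt{- \frac{24386}{5} - 436760} = \sqrt{- \frac{2208186}{5}} = \frac{3 i \sqrt{1226770}}{5}$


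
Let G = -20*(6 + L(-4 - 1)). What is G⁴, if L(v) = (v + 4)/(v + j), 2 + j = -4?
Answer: 3224179360000/14641 ≈ 2.2022e+8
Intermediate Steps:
j = -6 (j = -2 - 4 = -6)
L(v) = (4 + v)/(-6 + v) (L(v) = (v + 4)/(v - 6) = (4 + v)/(-6 + v))
G = -1340/11 (G = -20*(6 + (4 + (-4 - 1))/(-6 + (-4 - 1))) = -20*(6 + (4 - 5)/(-6 - 5)) = -20*(6 - 1/(-11)) = -20*(6 - 1/11*(-1)) = -20*(6 + 1/11) = -20*67/11 = -5*268/11 = -1340/11 ≈ -121.82)
G⁴ = (-1340/11)⁴ = 3224179360000/14641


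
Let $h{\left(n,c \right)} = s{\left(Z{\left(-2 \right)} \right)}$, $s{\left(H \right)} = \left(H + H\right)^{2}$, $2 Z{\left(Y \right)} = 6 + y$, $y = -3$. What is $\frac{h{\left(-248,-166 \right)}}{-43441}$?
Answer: $- \frac{9}{43441} \approx -0.00020718$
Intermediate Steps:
$Z{\left(Y \right)} = \frac{3}{2}$ ($Z{\left(Y \right)} = \frac{6 - 3}{2} = \frac{1}{2} \cdot 3 = \frac{3}{2}$)
$s{\left(H \right)} = 4 H^{2}$ ($s{\left(H \right)} = \left(2 H\right)^{2} = 4 H^{2}$)
$h{\left(n,c \right)} = 9$ ($h{\left(n,c \right)} = 4 \left(\frac{3}{2}\right)^{2} = 4 \cdot \frac{9}{4} = 9$)
$\frac{h{\left(-248,-166 \right)}}{-43441} = \frac{9}{-43441} = 9 \left(- \frac{1}{43441}\right) = - \frac{9}{43441}$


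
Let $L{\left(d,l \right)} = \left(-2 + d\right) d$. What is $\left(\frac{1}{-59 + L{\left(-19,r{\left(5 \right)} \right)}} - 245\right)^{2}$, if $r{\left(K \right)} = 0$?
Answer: $\frac{6938723401}{115600} \approx 60024.0$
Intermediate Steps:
$L{\left(d,l \right)} = d \left(-2 + d\right)$
$\left(\frac{1}{-59 + L{\left(-19,r{\left(5 \right)} \right)}} - 245\right)^{2} = \left(\frac{1}{-59 - 19 \left(-2 - 19\right)} - 245\right)^{2} = \left(\frac{1}{-59 - -399} - 245\right)^{2} = \left(\frac{1}{-59 + 399} - 245\right)^{2} = \left(\frac{1}{340} - 245\right)^{2} = \left(- \frac{83299}{340}\right)^{2} = \frac{6938723401}{115600}$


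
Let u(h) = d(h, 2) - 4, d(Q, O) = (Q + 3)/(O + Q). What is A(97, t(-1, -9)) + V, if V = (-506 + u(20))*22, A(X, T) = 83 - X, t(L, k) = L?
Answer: -11211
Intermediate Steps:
d(Q, O) = (3 + Q)/(O + Q)
u(h) = -4 + (3 + h)/(2 + h) (u(h) = (3 + h)/(2 + h) - 4 = -4 + (3 + h)/(2 + h))
V = -11197 (V = (-506 + (-5 - 3*20)/(2 + 20))*22 = (-506 + (-5 - 60)/22)*22 = (-506 + (1/22)*(-65))*22 = (-506 - 65/22)*22 = -11197/22*22 = -11197)
A(97, t(-1, -9)) + V = (83 - 1*97) - 11197 = (83 - 97) - 11197 = -14 - 11197 = -11211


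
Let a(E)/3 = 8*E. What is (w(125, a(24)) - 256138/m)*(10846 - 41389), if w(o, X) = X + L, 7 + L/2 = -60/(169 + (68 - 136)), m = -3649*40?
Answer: -126651684664047/7370980 ≈ -1.7182e+7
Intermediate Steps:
m = -145960
L = -1534/101 (L = -14 + 2*(-60/(169 + (68 - 136))) = -14 + 2*(-60/(169 - 68)) = -14 + 2*(-60/101) = -14 - 120/101 = -1534/101 ≈ -15.188)
a(E) = 24*E (a(E) = 3*(8*E) = 24*E)
w(o, X) = -1534/101 + X (w(o, X) = X - 1534/101 = -1534/101 + X)
(w(125, a(24)) - 256138/m)*(10846 - 41389) = ((-1534/101 + 24*24) - 256138/(-145960))*(10846 - 41389) = ((-1534/101 + 576) - 256138*(-1/145960))*(-30543) = (56642/101 + 128069/72980)*(-30543) = (4146668129/7370980)*(-30543) = -126651684664047/7370980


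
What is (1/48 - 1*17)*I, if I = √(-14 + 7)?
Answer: -815*I*√7/48 ≈ -44.923*I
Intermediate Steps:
I = I*√7 (I = √(-7) = I*√7 ≈ 2.6458*I)
(1/48 - 1*17)*I = (1/48 - 1*17)*(I*√7) = (1/48 - 17)*(I*√7) = -815*I*√7/48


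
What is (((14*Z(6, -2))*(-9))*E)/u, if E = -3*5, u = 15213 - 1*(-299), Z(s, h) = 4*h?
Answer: -270/277 ≈ -0.97473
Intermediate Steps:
u = 15512 (u = 15213 + 299 = 15512)
E = -15
(((14*Z(6, -2))*(-9))*E)/u = (((14*(4*(-2)))*(-9))*(-15))/15512 = (((14*(-8))*(-9))*(-15))*(1/15512) = (-112*(-9)*(-15))*(1/15512) = (1008*(-15))*(1/15512) = -15120*1/15512 = -270/277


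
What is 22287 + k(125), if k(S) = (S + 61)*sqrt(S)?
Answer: 22287 + 930*sqrt(5) ≈ 24367.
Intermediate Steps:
k(S) = sqrt(S)*(61 + S) (k(S) = (61 + S)*sqrt(S) = sqrt(S)*(61 + S))
22287 + k(125) = 22287 + sqrt(125)*(61 + 125) = 22287 + (5*sqrt(5))*186 = 22287 + 930*sqrt(5)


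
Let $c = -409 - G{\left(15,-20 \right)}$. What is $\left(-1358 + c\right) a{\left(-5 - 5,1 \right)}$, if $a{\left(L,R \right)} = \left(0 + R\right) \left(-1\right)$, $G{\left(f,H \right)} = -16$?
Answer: $1751$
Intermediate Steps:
$c = -393$ ($c = -409 - -16 = -409 + 16 = -393$)
$a{\left(L,R \right)} = - R$ ($a{\left(L,R \right)} = R \left(-1\right) = - R$)
$\left(-1358 + c\right) a{\left(-5 - 5,1 \right)} = \left(-1358 - 393\right) \left(\left(-1\right) 1\right) = \left(-1751\right) \left(-1\right) = 1751$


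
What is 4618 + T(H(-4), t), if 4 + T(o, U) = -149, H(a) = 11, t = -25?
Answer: 4465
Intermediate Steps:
T(o, U) = -153 (T(o, U) = -4 - 149 = -153)
4618 + T(H(-4), t) = 4618 - 153 = 4465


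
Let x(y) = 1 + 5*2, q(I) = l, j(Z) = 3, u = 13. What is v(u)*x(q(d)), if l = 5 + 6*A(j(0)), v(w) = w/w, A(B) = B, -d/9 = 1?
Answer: 11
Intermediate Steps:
d = -9 (d = -9*1 = -9)
v(w) = 1
l = 23 (l = 5 + 6*3 = 5 + 18 = 23)
q(I) = 23
x(y) = 11 (x(y) = 1 + 10 = 11)
v(u)*x(q(d)) = 1*11 = 11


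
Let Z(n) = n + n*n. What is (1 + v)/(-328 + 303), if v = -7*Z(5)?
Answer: 209/25 ≈ 8.3600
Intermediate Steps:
Z(n) = n + n²
v = -210 (v = -35*(1 + 5) = -35*6 = -7*30 = -210)
(1 + v)/(-328 + 303) = (1 - 210)/(-328 + 303) = -209/(-25) = -209*(-1/25) = 209/25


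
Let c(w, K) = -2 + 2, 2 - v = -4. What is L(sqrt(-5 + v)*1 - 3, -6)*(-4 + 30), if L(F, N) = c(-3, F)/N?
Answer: 0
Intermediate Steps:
v = 6 (v = 2 - 1*(-4) = 2 + 4 = 6)
c(w, K) = 0
L(F, N) = 0 (L(F, N) = 0/N = 0)
L(sqrt(-5 + v)*1 - 3, -6)*(-4 + 30) = 0*(-4 + 30) = 0*26 = 0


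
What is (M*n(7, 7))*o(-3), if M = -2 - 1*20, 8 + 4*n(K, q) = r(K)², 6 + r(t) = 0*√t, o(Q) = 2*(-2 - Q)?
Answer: -308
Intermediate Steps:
o(Q) = -4 - 2*Q
r(t) = -6 (r(t) = -6 + 0*√t = -6 + 0 = -6)
n(K, q) = 7 (n(K, q) = -2 + (¼)*(-6)² = -2 + (¼)*36 = -2 + 9 = 7)
M = -22 (M = -2 - 20 = -22)
(M*n(7, 7))*o(-3) = (-22*7)*(-4 - 2*(-3)) = -154*(-4 + 6) = -154*2 = -308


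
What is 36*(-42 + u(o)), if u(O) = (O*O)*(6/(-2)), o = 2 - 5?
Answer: -2484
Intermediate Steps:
o = -3
u(O) = -3*O² (u(O) = O²*(6*(-½)) = O²*(-3) = -3*O²)
36*(-42 + u(o)) = 36*(-42 - 3*(-3)²) = 36*(-42 - 3*9) = 36*(-42 - 27) = 36*(-69) = -2484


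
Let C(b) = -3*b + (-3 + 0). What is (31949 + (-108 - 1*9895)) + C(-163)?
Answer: 22432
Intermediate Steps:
C(b) = -3 - 3*b (C(b) = -3*b - 3 = -3 - 3*b)
(31949 + (-108 - 1*9895)) + C(-163) = (31949 + (-108 - 1*9895)) + (-3 - 3*(-163)) = (31949 + (-108 - 9895)) + (-3 + 489) = (31949 - 10003) + 486 = 21946 + 486 = 22432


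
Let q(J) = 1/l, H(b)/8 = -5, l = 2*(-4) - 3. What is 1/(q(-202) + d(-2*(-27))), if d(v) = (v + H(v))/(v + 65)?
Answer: 187/5 ≈ 37.400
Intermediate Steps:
l = -11 (l = -8 - 3 = -11)
H(b) = -40 (H(b) = 8*(-5) = -40)
q(J) = -1/11 (q(J) = 1/(-11) = -1/11)
d(v) = (-40 + v)/(65 + v) (d(v) = (v - 40)/(v + 65) = (-40 + v)/(65 + v))
1/(q(-202) + d(-2*(-27))) = 1/(-1/11 + (-40 - 2*(-27))/(65 - 2*(-27))) = 1/(-1/11 + (-40 + 54)/(65 + 54)) = 1/(-1/11 + 14/119) = 1/(-1/11 + (1/119)*14) = 1/(-1/11 + 2/17) = 1/(5/187) = 187/5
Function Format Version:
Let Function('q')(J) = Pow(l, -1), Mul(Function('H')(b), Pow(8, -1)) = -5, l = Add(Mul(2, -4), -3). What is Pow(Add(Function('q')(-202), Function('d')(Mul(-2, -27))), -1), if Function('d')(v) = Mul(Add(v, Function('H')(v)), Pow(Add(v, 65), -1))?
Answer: Rational(187, 5) ≈ 37.400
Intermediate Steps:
l = -11 (l = Add(-8, -3) = -11)
Function('H')(b) = -40 (Function('H')(b) = Mul(8, -5) = -40)
Function('q')(J) = Rational(-1, 11) (Function('q')(J) = Pow(-11, -1) = Rational(-1, 11))
Function('d')(v) = Mul(Pow(Add(65, v), -1), Add(-40, v)) (Function('d')(v) = Mul(Add(v, -40), Pow(Add(v, 65), -1)) = Mul(Add(-40, v), Pow(Add(65, v), -1)) = Mul(Pow(Add(65, v), -1), Add(-40, v)))
Pow(Add(Function('q')(-202), Function('d')(Mul(-2, -27))), -1) = Pow(Add(Rational(-1, 11), Mul(Pow(Add(65, Mul(-2, -27)), -1), Add(-40, Mul(-2, -27)))), -1) = Pow(Add(Rational(-1, 11), Mul(Pow(Add(65, 54), -1), Add(-40, 54))), -1) = Pow(Add(Rational(-1, 11), Mul(Pow(119, -1), 14)), -1) = Pow(Add(Rational(-1, 11), Mul(Rational(1, 119), 14)), -1) = Pow(Add(Rational(-1, 11), Rational(2, 17)), -1) = Pow(Rational(5, 187), -1) = Rational(187, 5)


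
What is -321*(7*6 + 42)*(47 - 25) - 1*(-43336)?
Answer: -549872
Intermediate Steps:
-321*(7*6 + 42)*(47 - 25) - 1*(-43336) = -321*(42 + 42)*22 + 43336 = -26964*22 + 43336 = -321*1848 + 43336 = -593208 + 43336 = -549872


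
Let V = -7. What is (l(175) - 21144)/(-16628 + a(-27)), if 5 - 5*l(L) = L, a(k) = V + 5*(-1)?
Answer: 10589/8320 ≈ 1.2727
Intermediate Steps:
a(k) = -12 (a(k) = -7 + 5*(-1) = -7 - 5 = -12)
l(L) = 1 - L/5
(l(175) - 21144)/(-16628 + a(-27)) = ((1 - 1/5*175) - 21144)/(-16628 - 12) = ((1 - 35) - 21144)/(-16640) = (-34 - 21144)*(-1/16640) = -21178*(-1/16640) = 10589/8320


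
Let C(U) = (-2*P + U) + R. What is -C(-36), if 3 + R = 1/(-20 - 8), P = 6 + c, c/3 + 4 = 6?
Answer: 1765/28 ≈ 63.036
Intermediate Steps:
c = 6 (c = -12 + 3*6 = -12 + 18 = 6)
P = 12 (P = 6 + 6 = 12)
R = -85/28 (R = -3 + 1/(-20 - 8) = -3 + 1/(-28) = -3 - 1/28 = -85/28 ≈ -3.0357)
C(U) = -757/28 + U (C(U) = (-2*12 + U) - 85/28 = (-24 + U) - 85/28 = -757/28 + U)
-C(-36) = -(-757/28 - 36) = -1*(-1765/28) = 1765/28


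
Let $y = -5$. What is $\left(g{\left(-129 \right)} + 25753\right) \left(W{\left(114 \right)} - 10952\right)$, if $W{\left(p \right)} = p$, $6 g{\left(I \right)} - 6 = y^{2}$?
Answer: $- \frac{837501031}{3} \approx -2.7917 \cdot 10^{8}$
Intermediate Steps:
$g{\left(I \right)} = \frac{31}{6}$ ($g{\left(I \right)} = 1 + \frac{\left(-5\right)^{2}}{6} = 1 + \frac{1}{6} \cdot 25 = 1 + \frac{25}{6} = \frac{31}{6}$)
$\left(g{\left(-129 \right)} + 25753\right) \left(W{\left(114 \right)} - 10952\right) = \left(\frac{31}{6} + 25753\right) \left(114 - 10952\right) = \frac{154549}{6} \left(-10838\right) = - \frac{837501031}{3}$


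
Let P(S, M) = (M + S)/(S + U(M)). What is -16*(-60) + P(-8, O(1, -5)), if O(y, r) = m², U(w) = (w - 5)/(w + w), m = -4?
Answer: 234944/245 ≈ 958.96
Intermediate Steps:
U(w) = (-5 + w)/(2*w) (U(w) = (-5 + w)/((2*w)) = (-5 + w)*(1/(2*w)) = (-5 + w)/(2*w))
O(y, r) = 16 (O(y, r) = (-4)² = 16)
P(S, M) = (M + S)/(S + (-5 + M)/(2*M))
-16*(-60) + P(-8, O(1, -5)) = -16*(-60) + 2*16*(16 - 8)/(-5 + 16 + 2*16*(-8)) = 960 + 2*16*8/(-5 + 16 - 256) = 960 + 2*16*8/(-245) = 960 + 2*16*(-1/245)*8 = 960 - 256/245 = 234944/245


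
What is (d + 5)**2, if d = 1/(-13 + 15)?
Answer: 121/4 ≈ 30.250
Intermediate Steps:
d = 1/2 ≈ 0.50000
(d + 5)**2 = (1/2 + 5)**2 = (11/2)**2 = 121/4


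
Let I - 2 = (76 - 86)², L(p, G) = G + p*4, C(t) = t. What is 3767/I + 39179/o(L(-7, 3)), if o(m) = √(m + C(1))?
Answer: 3767/102 - 39179*I*√6/12 ≈ 36.931 - 7997.4*I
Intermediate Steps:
L(p, G) = G + 4*p
o(m) = √(1 + m) (o(m) = √(m + 1) = √(1 + m))
I = 102 (I = 2 + (76 - 86)² = 2 + (-10)² = 2 + 100 = 102)
3767/I + 39179/o(L(-7, 3)) = 3767/102 + 39179/(√(1 + (3 + 4*(-7)))) = 3767*(1/102) + 39179/(√(1 + (3 - 28))) = 3767/102 + 39179/(√(1 - 25)) = 3767/102 + 39179/(√(-24)) = 3767/102 + 39179/((2*I*√6)) = 3767/102 + 39179*(-I*√6/12) = 3767/102 - 39179*I*√6/12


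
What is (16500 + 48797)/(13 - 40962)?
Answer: -65297/40949 ≈ -1.5946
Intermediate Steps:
(16500 + 48797)/(13 - 40962) = 65297/(-40949) = 65297*(-1/40949) = -65297/40949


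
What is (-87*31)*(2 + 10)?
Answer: -32364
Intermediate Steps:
(-87*31)*(2 + 10) = -2697*12 = -32364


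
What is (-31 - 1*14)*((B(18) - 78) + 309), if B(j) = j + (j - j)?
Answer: -11205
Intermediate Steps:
B(j) = j (B(j) = j + 0 = j)
(-31 - 1*14)*((B(18) - 78) + 309) = (-31 - 1*14)*((18 - 78) + 309) = (-31 - 14)*(-60 + 309) = -45*249 = -11205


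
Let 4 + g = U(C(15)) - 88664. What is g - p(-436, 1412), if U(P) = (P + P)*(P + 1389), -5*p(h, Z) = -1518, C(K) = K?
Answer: -234258/5 ≈ -46852.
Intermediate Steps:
p(h, Z) = 1518/5 (p(h, Z) = -1/5*(-1518) = 1518/5)
U(P) = 2*P*(1389 + P) (U(P) = (2*P)*(1389 + P) = 2*P*(1389 + P))
g = -46548 (g = -4 + (2*15*(1389 + 15) - 88664) = -4 + (2*15*1404 - 88664) = -4 + (42120 - 88664) = -4 - 46544 = -46548)
g - p(-436, 1412) = -46548 - 1*1518/5 = -46548 - 1518/5 = -234258/5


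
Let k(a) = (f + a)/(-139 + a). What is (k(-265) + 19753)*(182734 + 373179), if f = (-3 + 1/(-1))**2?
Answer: 4436442015893/404 ≈ 1.0981e+10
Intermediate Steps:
f = 16 (f = (-3 - 1)**2 = (-4)**2 = 16)
k(a) = (16 + a)/(-139 + a)
(k(-265) + 19753)*(182734 + 373179) = ((16 - 265)/(-139 - 265) + 19753)*(182734 + 373179) = (-249/(-404) + 19753)*555913 = (-1/404*(-249) + 19753)*555913 = (249/404 + 19753)*555913 = (7980461/404)*555913 = 4436442015893/404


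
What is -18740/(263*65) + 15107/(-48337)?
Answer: -232817909/165264203 ≈ -1.4088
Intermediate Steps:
-18740/(263*65) + 15107/(-48337) = -18740/17095 + 15107*(-1/48337) = -18740*1/17095 - 15107/48337 = -3748/3419 - 15107/48337 = -232817909/165264203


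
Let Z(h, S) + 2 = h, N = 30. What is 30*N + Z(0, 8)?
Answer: 898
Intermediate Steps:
Z(h, S) = -2 + h
30*N + Z(0, 8) = 30*30 + (-2 + 0) = 900 - 2 = 898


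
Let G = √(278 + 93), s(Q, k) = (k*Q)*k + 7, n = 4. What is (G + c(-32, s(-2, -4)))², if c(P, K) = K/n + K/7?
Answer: 366489/784 - 275*√371/14 ≈ 89.112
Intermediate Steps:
s(Q, k) = 7 + Q*k² (s(Q, k) = (Q*k)*k + 7 = Q*k² + 7 = 7 + Q*k²)
G = √371 ≈ 19.261
c(P, K) = 11*K/28 (c(P, K) = K/4 + K/7 = 11*K/28)
(G + c(-32, s(-2, -4)))² = (√371 + 11*(7 - 2*(-4)²)/28)² = (√371 + 11*(7 - 2*16)/28)² = (√371 + 11*(7 - 32)/28)² = (√371 + (11/28)*(-25))² = (√371 - 275/28)² = (-275/28 + √371)²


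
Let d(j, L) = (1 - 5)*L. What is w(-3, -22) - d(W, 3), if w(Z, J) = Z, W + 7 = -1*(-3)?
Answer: 9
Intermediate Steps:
W = -4 (W = -7 - 1*(-3) = -7 + 3 = -4)
d(j, L) = -4*L
w(-3, -22) - d(W, 3) = -3 - (-4)*3 = -3 - 1*(-12) = -3 + 12 = 9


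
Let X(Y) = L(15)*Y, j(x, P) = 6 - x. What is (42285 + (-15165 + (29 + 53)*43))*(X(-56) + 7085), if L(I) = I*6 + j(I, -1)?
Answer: 78116654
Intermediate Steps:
L(I) = 6 + 5*I (L(I) = I*6 + (6 - I) = 6*I + (6 - I) = 6 + 5*I)
X(Y) = 81*Y (X(Y) = (6 + 5*15)*Y = (6 + 75)*Y = 81*Y)
(42285 + (-15165 + (29 + 53)*43))*(X(-56) + 7085) = (42285 + (-15165 + (29 + 53)*43))*(81*(-56) + 7085) = (42285 + (-15165 + 82*43))*(-4536 + 7085) = (42285 + (-15165 + 3526))*2549 = (42285 - 11639)*2549 = 30646*2549 = 78116654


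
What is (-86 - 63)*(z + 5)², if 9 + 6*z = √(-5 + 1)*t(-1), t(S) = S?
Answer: -65113/36 + 1043*I/3 ≈ -1808.7 + 347.67*I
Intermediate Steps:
z = -3/2 - I/3 (z = -3/2 + (√(-5 + 1)*(-1))/6 = -3/2 + (√(-4)*(-1))/6 = -3/2 + ((2*I)*(-1))/6 = -3/2 + (-2*I)/6 = -3/2 - I/3 ≈ -1.5 - 0.33333*I)
(-86 - 63)*(z + 5)² = (-86 - 63)*((-3/2 - I/3) + 5)² = -149*(7/2 - I/3)²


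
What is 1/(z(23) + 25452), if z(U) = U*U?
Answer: 1/25981 ≈ 3.8490e-5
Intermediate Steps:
z(U) = U**2
1/(z(23) + 25452) = 1/(23**2 + 25452) = 1/(529 + 25452) = 1/25981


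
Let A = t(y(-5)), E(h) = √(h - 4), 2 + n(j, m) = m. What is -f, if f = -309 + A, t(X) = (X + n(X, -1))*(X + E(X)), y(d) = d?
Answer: 269 + 24*I ≈ 269.0 + 24.0*I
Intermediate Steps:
n(j, m) = -2 + m
E(h) = √(-4 + h)
t(X) = (-3 + X)*(X + √(-4 + X)) (t(X) = (X + (-2 - 1))*(X + √(-4 + X)) = (X - 3)*(X + √(-4 + X)) = (-3 + X)*(X + √(-4 + X)))
A = 40 - 24*I (A = (-5)² - 3*(-5) - 3*√(-4 - 5) - 5*√(-4 - 5) = 25 + 15 - 9*I - 15*I = 40 - 24*I ≈ 40.0 - 24.0*I)
f = -269 - 24*I (f = -309 + (40 - 24*I) = -269 - 24*I ≈ -269.0 - 24.0*I)
-f = -(-269 - 24*I) = 269 + 24*I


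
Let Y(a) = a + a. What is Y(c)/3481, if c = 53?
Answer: 106/3481 ≈ 0.030451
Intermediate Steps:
Y(a) = 2*a
Y(c)/3481 = (2*53)/3481 = 106*(1/3481) = 106/3481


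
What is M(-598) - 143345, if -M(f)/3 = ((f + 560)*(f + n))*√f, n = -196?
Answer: -143345 - 90516*I*√598 ≈ -1.4335e+5 - 2.2135e+6*I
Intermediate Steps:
M(f) = -3*√f*(-196 + f)*(560 + f) (M(f) = -3*(f + 560)*(f - 196)*√f = -3*(560 + f)*(-196 + f)*√f = -3*(-196 + f)*(560 + f)*√f = -3*√f*(-196 + f)*(560 + f))
M(-598) - 143345 = 3*√(-598)*(109760 - 1*(-598)² - 364*(-598)) - 143345 = 3*(I*√598)*(109760 - 1*357604 + 217672) - 143345 = 3*(I*√598)*(109760 - 357604 + 217672) - 143345 = 3*(I*√598)*(-30172) - 143345 = -90516*I*√598 - 143345 = -143345 - 90516*I*√598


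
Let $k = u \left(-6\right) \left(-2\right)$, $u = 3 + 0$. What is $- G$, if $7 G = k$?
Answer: $- \frac{36}{7} \approx -5.1429$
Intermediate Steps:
$u = 3$
$k = 36$ ($k = 3 \left(-6\right) \left(-2\right) = \left(-18\right) \left(-2\right) = 36$)
$G = \frac{36}{7}$ ($G = \frac{1}{7} \cdot 36 = \frac{36}{7} \approx 5.1429$)
$- G = \left(-1\right) \frac{36}{7} = - \frac{36}{7}$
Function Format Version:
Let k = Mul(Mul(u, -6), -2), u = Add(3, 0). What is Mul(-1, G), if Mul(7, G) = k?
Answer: Rational(-36, 7) ≈ -5.1429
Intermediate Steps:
u = 3
k = 36 (k = Mul(Mul(3, -6), -2) = Mul(-18, -2) = 36)
G = Rational(36, 7) (G = Mul(Rational(1, 7), 36) = Rational(36, 7) ≈ 5.1429)
Mul(-1, G) = Mul(-1, Rational(36, 7)) = Rational(-36, 7)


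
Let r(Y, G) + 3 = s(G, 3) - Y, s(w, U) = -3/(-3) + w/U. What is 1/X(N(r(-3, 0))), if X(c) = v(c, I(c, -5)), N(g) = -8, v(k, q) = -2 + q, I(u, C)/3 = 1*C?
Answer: -1/17 ≈ -0.058824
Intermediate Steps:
I(u, C) = 3*C (I(u, C) = 3*(1*C) = 3*C)
s(w, U) = 1 + w/U (s(w, U) = -3*(-1/3) + w/U = 1 + w/U)
r(Y, G) = -2 - Y + G/3 (r(Y, G) = -3 + ((3 + G)/3 - Y) = -3 + ((1 + G/3) - Y) = -3 + (1 - Y + G/3) = -2 - Y + G/3)
X(c) = -17 (X(c) = -2 + 3*(-5) = -2 - 15 = -17)
1/X(N(r(-3, 0))) = 1/(-17) = -1/17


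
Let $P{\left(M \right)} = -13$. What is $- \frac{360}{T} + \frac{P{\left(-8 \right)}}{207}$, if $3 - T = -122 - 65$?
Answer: $- \frac{7699}{3933} \approx -1.9575$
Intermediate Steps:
$T = 190$ ($T = 3 - \left(-122 - 65\right) = 3 - -187 = 3 + 187 = 190$)
$- \frac{360}{T} + \frac{P{\left(-8 \right)}}{207} = - \frac{360}{190} - \frac{13}{207} = \left(-360\right) \frac{1}{190} - \frac{13}{207} = - \frac{36}{19} - \frac{13}{207} = - \frac{7699}{3933}$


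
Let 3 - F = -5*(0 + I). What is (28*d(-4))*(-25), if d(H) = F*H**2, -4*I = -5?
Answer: -103600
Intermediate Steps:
I = 5/4 (I = -1/4*(-5) = 5/4 ≈ 1.2500)
F = 37/4 (F = 3 - (-5)*(0 + 5/4) = 3 - (-5)*5/4 = 3 - 1*(-25/4) = 3 + 25/4 = 37/4 ≈ 9.2500)
d(H) = 37*H**2/4
(28*d(-4))*(-25) = (28*((37/4)*(-4)**2))*(-25) = (28*((37/4)*16))*(-25) = (28*148)*(-25) = 4144*(-25) = -103600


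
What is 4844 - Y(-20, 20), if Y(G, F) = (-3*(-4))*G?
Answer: 5084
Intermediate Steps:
Y(G, F) = 12*G
4844 - Y(-20, 20) = 4844 - 12*(-20) = 4844 - 1*(-240) = 4844 + 240 = 5084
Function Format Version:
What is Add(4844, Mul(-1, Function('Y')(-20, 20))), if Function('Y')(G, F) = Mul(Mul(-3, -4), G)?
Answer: 5084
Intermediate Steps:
Function('Y')(G, F) = Mul(12, G)
Add(4844, Mul(-1, Function('Y')(-20, 20))) = Add(4844, Mul(-1, Mul(12, -20))) = Add(4844, Mul(-1, -240)) = Add(4844, 240) = 5084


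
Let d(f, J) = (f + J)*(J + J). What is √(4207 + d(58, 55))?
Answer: √16637 ≈ 128.98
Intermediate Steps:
d(f, J) = 2*J*(J + f) (d(f, J) = (J + f)*(2*J) = 2*J*(J + f))
√(4207 + d(58, 55)) = √(4207 + 2*55*(55 + 58)) = √(4207 + 2*55*113) = √(4207 + 12430) = √16637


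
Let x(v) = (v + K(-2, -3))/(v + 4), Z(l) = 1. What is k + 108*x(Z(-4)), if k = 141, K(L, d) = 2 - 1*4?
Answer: 597/5 ≈ 119.40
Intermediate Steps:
K(L, d) = -2 (K(L, d) = 2 - 4 = -2)
x(v) = (-2 + v)/(4 + v) (x(v) = (v - 2)/(v + 4) = (-2 + v)/(4 + v))
k + 108*x(Z(-4)) = 141 + 108*((-2 + 1)/(4 + 1)) = 141 + 108*(-1/5) = 141 + 108*((⅕)*(-1)) = 141 + 108*(-⅕) = 141 - 108/5 = 597/5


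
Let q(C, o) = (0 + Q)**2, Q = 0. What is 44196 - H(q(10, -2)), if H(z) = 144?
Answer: 44052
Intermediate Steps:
q(C, o) = 0 (q(C, o) = (0 + 0)**2 = 0**2 = 0)
44196 - H(q(10, -2)) = 44196 - 1*144 = 44196 - 144 = 44052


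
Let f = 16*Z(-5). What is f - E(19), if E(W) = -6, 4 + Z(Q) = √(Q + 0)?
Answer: -58 + 16*I*√5 ≈ -58.0 + 35.777*I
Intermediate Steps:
Z(Q) = -4 + √Q (Z(Q) = -4 + √(Q + 0) = -4 + √Q)
f = -64 + 16*I*√5 (f = 16*(-4 + √(-5)) = 16*(-4 + I*√5) = -64 + 16*I*√5 ≈ -64.0 + 35.777*I)
f - E(19) = (-64 + 16*I*√5) - 1*(-6) = (-64 + 16*I*√5) + 6 = -58 + 16*I*√5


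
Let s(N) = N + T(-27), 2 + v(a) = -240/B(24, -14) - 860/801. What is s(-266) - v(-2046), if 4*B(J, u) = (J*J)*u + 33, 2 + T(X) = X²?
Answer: 994846151/2144277 ≈ 463.95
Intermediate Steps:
T(X) = -2 + X²
B(J, u) = 33/4 + u*J²/4 (B(J, u) = ((J*J)*u + 33)/4 = (J²*u + 33)/4 = (u*J² + 33)/4 = (33 + u*J²)/4 = 33/4 + u*J²/4)
v(a) = -6334454/2144277 (v(a) = -2 + (-240/(33/4 + (¼)*(-14)*24²) - 860/801) = -2 + (-240/(33/4 + (¼)*(-14)*576) - 860*1/801) = -2 + (-240/(33/4 - 2016) - 860/801) = -2 + (-240/(-8031/4) - 860/801) = -2 + (-240*(-4/8031) - 860/801) = -2 + (320/2677 - 860/801) = -2 - 2045900/2144277 = -6334454/2144277)
s(N) = 727 + N (s(N) = N + (-2 + (-27)²) = N + (-2 + 729) = N + 727 = 727 + N)
s(-266) - v(-2046) = (727 - 266) - 1*(-6334454/2144277) = 461 + 6334454/2144277 = 994846151/2144277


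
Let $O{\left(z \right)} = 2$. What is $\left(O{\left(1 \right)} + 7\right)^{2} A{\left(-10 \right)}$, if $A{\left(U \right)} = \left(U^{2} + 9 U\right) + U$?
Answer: $0$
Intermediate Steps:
$A{\left(U \right)} = U^{2} + 10 U$
$\left(O{\left(1 \right)} + 7\right)^{2} A{\left(-10 \right)} = \left(2 + 7\right)^{2} \left(- 10 \left(10 - 10\right)\right) = 9^{2} \left(\left(-10\right) 0\right) = 81 \cdot 0 = 0$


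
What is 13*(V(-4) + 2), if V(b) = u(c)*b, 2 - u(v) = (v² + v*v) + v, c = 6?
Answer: 3978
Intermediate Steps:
u(v) = 2 - v - 2*v² (u(v) = 2 - ((v² + v*v) + v) = 2 - ((v² + v²) + v) = 2 - (2*v² + v) = 2 - (v + 2*v²) = 2 + (-v - 2*v²) = 2 - v - 2*v²)
V(b) = -76*b (V(b) = (2 - 1*6 - 2*6²)*b = (2 - 6 - 2*36)*b = (2 - 6 - 72)*b = -76*b)
13*(V(-4) + 2) = 13*(-76*(-4) + 2) = 13*(304 + 2) = 13*306 = 3978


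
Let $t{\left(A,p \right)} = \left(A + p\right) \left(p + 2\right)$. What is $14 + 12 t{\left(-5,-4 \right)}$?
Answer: $230$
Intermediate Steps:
$t{\left(A,p \right)} = \left(2 + p\right) \left(A + p\right)$ ($t{\left(A,p \right)} = \left(A + p\right) \left(2 + p\right) = \left(2 + p\right) \left(A + p\right)$)
$14 + 12 t{\left(-5,-4 \right)} = 14 + 12 \left(\left(-4\right)^{2} + 2 \left(-5\right) + 2 \left(-4\right) - -20\right) = 14 + 12 \left(16 - 10 - 8 + 20\right) = 14 + 12 \cdot 18 = 14 + 216 = 230$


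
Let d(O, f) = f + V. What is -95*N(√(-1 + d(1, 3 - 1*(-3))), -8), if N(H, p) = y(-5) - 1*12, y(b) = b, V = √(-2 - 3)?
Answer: 1615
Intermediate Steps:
V = I*√5 (V = √(-5) = I*√5 ≈ 2.2361*I)
d(O, f) = f + I*√5
N(H, p) = -17 (N(H, p) = -5 - 1*12 = -5 - 12 = -17)
-95*N(√(-1 + d(1, 3 - 1*(-3))), -8) = -95*(-17) = 1615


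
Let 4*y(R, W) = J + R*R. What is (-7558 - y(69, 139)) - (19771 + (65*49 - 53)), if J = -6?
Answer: -126599/4 ≈ -31650.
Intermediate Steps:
y(R, W) = -3/2 + R²/4 (y(R, W) = (-6 + R*R)/4 = (-6 + R²)/4 = -3/2 + R²/4)
(-7558 - y(69, 139)) - (19771 + (65*49 - 53)) = (-7558 - (-3/2 + (¼)*69²)) - (19771 + (65*49 - 53)) = (-7558 - (-3/2 + (¼)*4761)) - (19771 + (3185 - 53)) = (-7558 - (-3/2 + 4761/4)) - (19771 + 3132) = (-7558 - 1*4755/4) - 1*22903 = (-7558 - 4755/4) - 22903 = -34987/4 - 22903 = -126599/4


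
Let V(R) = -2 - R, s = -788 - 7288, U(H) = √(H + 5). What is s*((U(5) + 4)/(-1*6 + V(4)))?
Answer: 2692 + 673*√10 ≈ 4820.2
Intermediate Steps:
U(H) = √(5 + H)
s = -8076
s*((U(5) + 4)/(-1*6 + V(4))) = -8076*(√(5 + 5) + 4)/(-1*6 + (-2 - 1*4)) = -8076*(√10 + 4)/(-6 + (-2 - 4)) = -8076*(4 + √10)/(-6 - 6) = -8076*(4 + √10)/(-12) = -8076*(4 + √10)*(-1)/12 = -8076*(-⅓ - √10/12) = 2692 + 673*√10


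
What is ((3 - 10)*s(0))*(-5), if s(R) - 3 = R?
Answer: 105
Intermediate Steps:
s(R) = 3 + R
((3 - 10)*s(0))*(-5) = ((3 - 10)*(3 + 0))*(-5) = -7*3*(-5) = -21*(-5) = 105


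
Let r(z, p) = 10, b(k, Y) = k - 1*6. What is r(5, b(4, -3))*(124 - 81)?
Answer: 430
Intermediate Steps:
b(k, Y) = -6 + k (b(k, Y) = k - 6 = -6 + k)
r(5, b(4, -3))*(124 - 81) = 10*(124 - 81) = 10*43 = 430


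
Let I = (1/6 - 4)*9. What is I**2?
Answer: 4761/4 ≈ 1190.3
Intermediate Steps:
I = -69/2 (I = (1/6 - 4)*9 = -23/6*9 = -69/2 ≈ -34.500)
I**2 = (-69/2)**2 = 4761/4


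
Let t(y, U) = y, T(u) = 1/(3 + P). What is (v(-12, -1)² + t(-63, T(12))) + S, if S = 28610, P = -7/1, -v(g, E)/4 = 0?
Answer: 28547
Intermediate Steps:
v(g, E) = 0 (v(g, E) = -4*0 = 0)
P = -7 (P = -7*1 = -7)
T(u) = -¼ (T(u) = 1/(3 - 7) = 1/(-4) = -¼)
(v(-12, -1)² + t(-63, T(12))) + S = (0² - 63) + 28610 = (0 - 63) + 28610 = -63 + 28610 = 28547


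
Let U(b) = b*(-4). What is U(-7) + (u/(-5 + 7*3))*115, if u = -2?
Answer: 109/8 ≈ 13.625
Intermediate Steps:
U(b) = -4*b
U(-7) + (u/(-5 + 7*3))*115 = -4*(-7) - 2/(-5 + 7*3)*115 = 28 - 2/(-5 + 21)*115 = 28 - 2/16*115 = 28 - 2*1/16*115 = 28 - 1/8*115 = 28 - 115/8 = 109/8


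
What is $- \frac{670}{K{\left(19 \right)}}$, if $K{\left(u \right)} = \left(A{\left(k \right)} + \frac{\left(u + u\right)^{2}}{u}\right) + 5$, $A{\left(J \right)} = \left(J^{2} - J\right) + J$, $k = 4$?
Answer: $- \frac{670}{97} \approx -6.9072$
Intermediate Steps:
$A{\left(J \right)} = J^{2}$
$K{\left(u \right)} = 21 + 4 u$ ($K{\left(u \right)} = \left(4^{2} + \frac{\left(u + u\right)^{2}}{u}\right) + 5 = \left(16 + \frac{\left(2 u\right)^{2}}{u}\right) + 5 = \left(16 + \frac{4 u^{2}}{u}\right) + 5 = \left(16 + 4 u\right) + 5 = 21 + 4 u$)
$- \frac{670}{K{\left(19 \right)}} = - \frac{670}{21 + 4 \cdot 19} = - \frac{670}{21 + 76} = - \frac{670}{97}$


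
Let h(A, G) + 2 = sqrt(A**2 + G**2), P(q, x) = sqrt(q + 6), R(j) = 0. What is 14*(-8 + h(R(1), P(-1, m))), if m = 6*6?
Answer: -140 + 14*sqrt(5) ≈ -108.70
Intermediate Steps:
m = 36
P(q, x) = sqrt(6 + q)
h(A, G) = -2 + sqrt(A**2 + G**2)
14*(-8 + h(R(1), P(-1, m))) = 14*(-8 + (-2 + sqrt(0**2 + (sqrt(6 - 1))**2))) = 14*(-8 + (-2 + sqrt(0 + (sqrt(5))**2))) = 14*(-8 + (-2 + sqrt(0 + 5))) = 14*(-8 + (-2 + sqrt(5))) = 14*(-10 + sqrt(5)) = -140 + 14*sqrt(5)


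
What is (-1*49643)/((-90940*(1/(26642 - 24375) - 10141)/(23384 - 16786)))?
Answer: -371271706619/1045339203620 ≈ -0.35517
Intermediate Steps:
(-1*49643)/((-90940*(1/(26642 - 24375) - 10141)/(23384 - 16786))) = -49643*(-3299/(45470*(1/2267 - 10141))) = -49643/((-90940/(6598/(-22989646/2267)))) = -49643/((-90940/(6598*(-2267/22989646)))) = -49643/((-90940/(-7478833/11494823))) = -49643/((-90940*(-11494823/7478833))) = -49643/1045339203620/7478833 = -49643*7478833/1045339203620 = -371271706619/1045339203620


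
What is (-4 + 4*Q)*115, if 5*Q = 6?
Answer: 92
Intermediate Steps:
Q = 6/5 (Q = (⅕)*6 = 6/5 ≈ 1.2000)
(-4 + 4*Q)*115 = (-4 + 4*(6/5))*115 = (-4 + 24/5)*115 = (⅘)*115 = 92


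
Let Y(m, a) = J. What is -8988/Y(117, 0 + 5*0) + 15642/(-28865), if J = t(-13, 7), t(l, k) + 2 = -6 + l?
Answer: 12338578/28865 ≈ 427.46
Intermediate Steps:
t(l, k) = -8 + l (t(l, k) = -2 + (-6 + l) = -8 + l)
J = -21 (J = -8 - 13 = -21)
Y(m, a) = -21
-8988/Y(117, 0 + 5*0) + 15642/(-28865) = -8988/(-21) + 15642/(-28865) = -8988*(-1/21) + 15642*(-1/28865) = 428 - 15642/28865 = 12338578/28865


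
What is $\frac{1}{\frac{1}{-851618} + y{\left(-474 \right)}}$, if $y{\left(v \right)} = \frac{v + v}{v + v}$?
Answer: $\frac{851618}{851617} \approx 1.0$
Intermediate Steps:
$y{\left(v \right)} = 1$ ($y{\left(v \right)} = \frac{2 v}{2 v} = 2 v \frac{1}{2 v} = 1$)
$\frac{1}{\frac{1}{-851618} + y{\left(-474 \right)}} = \frac{1}{\frac{1}{-851618} + 1} = \frac{1}{- \frac{1}{851618} + 1} = \frac{1}{\frac{851617}{851618}} = \frac{851618}{851617}$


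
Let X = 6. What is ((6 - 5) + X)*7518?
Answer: 52626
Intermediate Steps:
((6 - 5) + X)*7518 = ((6 - 5) + 6)*7518 = (1 + 6)*7518 = 7*7518 = 52626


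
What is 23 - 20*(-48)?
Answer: 983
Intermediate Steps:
23 - 20*(-48) = 23 + 960 = 983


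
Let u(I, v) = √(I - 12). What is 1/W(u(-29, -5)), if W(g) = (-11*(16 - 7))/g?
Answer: -I*√41/99 ≈ -0.064678*I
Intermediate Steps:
u(I, v) = √(-12 + I)
W(g) = -99/g (W(g) = (-11*9)/g = -99/g)
1/W(u(-29, -5)) = 1/(-99/√(-12 - 29)) = 1/(-99*(-I*√41/41)) = 1/(-(-99)*I*√41/41) = 1/(99*I*√41/41) = -I*√41/99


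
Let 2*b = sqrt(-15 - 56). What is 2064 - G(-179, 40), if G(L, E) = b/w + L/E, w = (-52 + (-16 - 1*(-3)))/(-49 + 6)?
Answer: 82739/40 - 43*I*sqrt(71)/130 ≈ 2068.5 - 2.7871*I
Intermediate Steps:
w = 65/43 (w = (-52 + (-16 + 3))/(-43) = (-52 - 13)*(-1/43) = -65*(-1/43) = 65/43 ≈ 1.5116)
b = I*sqrt(71)/2 (b = sqrt(-15 - 56)/2 = sqrt(-71)/2 = (I*sqrt(71))/2 = I*sqrt(71)/2 ≈ 4.2131*I)
G(L, E) = L/E + 43*I*sqrt(71)/130 (G(L, E) = (I*sqrt(71)/2)/(65/43) + L/E = (I*sqrt(71)/2)*(43/65) + L/E = 43*I*sqrt(71)/130 + L/E = L/E + 43*I*sqrt(71)/130)
2064 - G(-179, 40) = 2064 - (-179/40 + 43*I*sqrt(71)/130) = 2064 + (179/40 - 43*I*sqrt(71)/130) = 82739/40 - 43*I*sqrt(71)/130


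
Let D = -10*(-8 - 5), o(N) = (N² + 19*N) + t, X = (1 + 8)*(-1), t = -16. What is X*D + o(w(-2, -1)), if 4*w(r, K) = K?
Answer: -19051/16 ≈ -1190.7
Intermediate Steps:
w(r, K) = K/4
X = -9 (X = 9*(-1) = -9)
o(N) = -16 + N² + 19*N (o(N) = (N² + 19*N) - 16 = -16 + N² + 19*N)
D = 130 (D = -10*(-13) = 130)
X*D + o(w(-2, -1)) = -9*130 + (-16 + ((¼)*(-1))² + 19*((¼)*(-1))) = -1170 + (-16 + (-¼)² + 19*(-¼)) = -1170 + (-16 + 1/16 - 19/4) = -1170 - 331/16 = -19051/16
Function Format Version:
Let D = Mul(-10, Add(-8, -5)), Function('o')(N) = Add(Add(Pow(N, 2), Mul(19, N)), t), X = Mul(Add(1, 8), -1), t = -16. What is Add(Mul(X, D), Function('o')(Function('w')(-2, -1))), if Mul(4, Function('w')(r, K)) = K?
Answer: Rational(-19051, 16) ≈ -1190.7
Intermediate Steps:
Function('w')(r, K) = Mul(Rational(1, 4), K)
X = -9 (X = Mul(9, -1) = -9)
Function('o')(N) = Add(-16, Pow(N, 2), Mul(19, N)) (Function('o')(N) = Add(Add(Pow(N, 2), Mul(19, N)), -16) = Add(-16, Pow(N, 2), Mul(19, N)))
D = 130 (D = Mul(-10, -13) = 130)
Add(Mul(X, D), Function('o')(Function('w')(-2, -1))) = Add(Mul(-9, 130), Add(-16, Pow(Mul(Rational(1, 4), -1), 2), Mul(19, Mul(Rational(1, 4), -1)))) = Add(-1170, Add(-16, Pow(Rational(-1, 4), 2), Mul(19, Rational(-1, 4)))) = Add(-1170, Add(-16, Rational(1, 16), Rational(-19, 4))) = Add(-1170, Rational(-331, 16)) = Rational(-19051, 16)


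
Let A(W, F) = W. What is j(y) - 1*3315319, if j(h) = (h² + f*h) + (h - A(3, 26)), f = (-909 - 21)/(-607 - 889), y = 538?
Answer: -1131352075/374 ≈ -3.0250e+6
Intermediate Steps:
f = 465/748 (f = -930/(-1496) = -930*(-1/1496) = 465/748 ≈ 0.62166)
j(h) = -3 + h² + 1213*h/748 (j(h) = (h² + 465*h/748) + (h - 1*3) = (h² + 465*h/748) + (h - 3) = (h² + 465*h/748) + (-3 + h) = -3 + h² + 1213*h/748)
j(y) - 1*3315319 = (-3 + 538² + (1213/748)*538) - 1*3315319 = (-3 + 289444 + 326297/374) - 3315319 = 108577231/374 - 3315319 = -1131352075/374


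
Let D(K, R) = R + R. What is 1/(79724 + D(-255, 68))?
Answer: 1/79860 ≈ 1.2522e-5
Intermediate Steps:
D(K, R) = 2*R
1/(79724 + D(-255, 68)) = 1/(79724 + 2*68) = 1/(79724 + 136) = 1/79860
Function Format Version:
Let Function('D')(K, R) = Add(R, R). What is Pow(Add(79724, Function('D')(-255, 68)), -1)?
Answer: Rational(1, 79860) ≈ 1.2522e-5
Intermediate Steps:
Function('D')(K, R) = Mul(2, R)
Pow(Add(79724, Function('D')(-255, 68)), -1) = Pow(Add(79724, Mul(2, 68)), -1) = Pow(Add(79724, 136), -1) = Pow(79860, -1) = Rational(1, 79860)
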